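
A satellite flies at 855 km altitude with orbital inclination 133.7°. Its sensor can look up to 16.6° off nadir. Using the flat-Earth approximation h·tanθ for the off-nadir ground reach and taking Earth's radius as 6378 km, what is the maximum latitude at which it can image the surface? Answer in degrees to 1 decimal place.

Retrograde orbit: the ground track reaches ±(180° − i) = ±(180 − 133.7) = ±46.3°.
Sensor half-swath on the ground ≈ 855·tan(16.6°) = 255 km = 2.29° of latitude.
Maximum observable latitude ≈ 46.3 + 2.29 = 48.6°.

48.6°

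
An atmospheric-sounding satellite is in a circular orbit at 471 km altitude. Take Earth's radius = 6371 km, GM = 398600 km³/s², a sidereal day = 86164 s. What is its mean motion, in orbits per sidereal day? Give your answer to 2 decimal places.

Semi-major axis a = 6371 + 471 = 6842 km. Period T = 2π√(a³/μ) = 2π√(6842³/398600) = 5632.3 s = 93.87 min.
Orbits per sidereal day = 86164 / 5632.3 = 15.298.

15.30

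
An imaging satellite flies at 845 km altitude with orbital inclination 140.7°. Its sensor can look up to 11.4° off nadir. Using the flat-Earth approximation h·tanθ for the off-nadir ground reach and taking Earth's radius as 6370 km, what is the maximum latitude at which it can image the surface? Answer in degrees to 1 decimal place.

40.8°

Retrograde orbit: the ground track reaches ±(180° − i) = ±(180 − 140.7) = ±39.3°.
Sensor half-swath on the ground ≈ 845·tan(11.4°) = 170 km = 1.53° of latitude.
Maximum observable latitude ≈ 39.3 + 1.53 = 40.8°.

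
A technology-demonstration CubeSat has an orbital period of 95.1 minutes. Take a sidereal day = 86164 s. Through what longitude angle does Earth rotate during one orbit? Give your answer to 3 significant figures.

23.8°

T = 95.1 min = 5706.0 s.
During one orbit Earth rotates (5706.0 / 86164) × 360° = 23.84°.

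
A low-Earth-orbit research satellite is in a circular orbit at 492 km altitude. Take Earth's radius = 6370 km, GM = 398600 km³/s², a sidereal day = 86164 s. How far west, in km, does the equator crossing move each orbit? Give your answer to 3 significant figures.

2630 km

Semi-major axis a = 6370 + 492 = 6862 km. Period T = 2π√(a³/μ) = 2π√(6862³/398600) = 5657.0 s = 94.28 min.
During one orbit Earth rotates (5657.0 / 86164) × 360° = 23.64°.
At the equator that is 23.64° × (2π·6370/360) km/° = 23.64 × 111.2 = 2628 km.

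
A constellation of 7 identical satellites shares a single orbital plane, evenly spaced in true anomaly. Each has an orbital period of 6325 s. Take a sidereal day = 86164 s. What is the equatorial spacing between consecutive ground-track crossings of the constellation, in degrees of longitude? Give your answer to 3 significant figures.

Single-satellite node shift = (6325.0/86164) × 360° = 26.43°.
With 7 satellites evenly phased, successive equator crossings are 26.43/7 = 3.775° apart.

3.78°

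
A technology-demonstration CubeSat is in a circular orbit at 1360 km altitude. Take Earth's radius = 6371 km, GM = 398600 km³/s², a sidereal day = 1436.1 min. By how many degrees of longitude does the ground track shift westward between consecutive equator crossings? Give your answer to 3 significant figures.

Semi-major axis a = 6371 + 1360 = 7731 km. Period T = 2π√(a³/μ) = 2π√(7731³/398600) = 6765.0 s = 112.75 min.
During one orbit Earth rotates (6765.0 / 86166) × 360° = 28.26°.

28.3°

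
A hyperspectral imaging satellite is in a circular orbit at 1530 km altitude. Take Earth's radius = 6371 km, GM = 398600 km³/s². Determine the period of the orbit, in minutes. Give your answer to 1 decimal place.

Semi-major axis a = 6371 + 1530 = 7901 km. Period T = 2π√(a³/μ) = 2π√(7901³/398600) = 6989.3 s = 116.49 min.

116.5 min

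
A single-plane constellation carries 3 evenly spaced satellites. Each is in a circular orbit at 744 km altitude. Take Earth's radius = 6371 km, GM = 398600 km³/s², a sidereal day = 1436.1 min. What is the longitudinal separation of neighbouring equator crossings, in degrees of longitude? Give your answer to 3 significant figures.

8.32°

Semi-major axis a = 6371 + 744 = 7115 km. Period T = 2π√(a³/μ) = 2π√(7115³/398600) = 5972.7 s = 99.55 min.
Single-satellite node shift = (5972.7/86166) × 360° = 24.95°.
With 3 satellites evenly phased, successive equator crossings are 24.95/3 = 8.318° apart.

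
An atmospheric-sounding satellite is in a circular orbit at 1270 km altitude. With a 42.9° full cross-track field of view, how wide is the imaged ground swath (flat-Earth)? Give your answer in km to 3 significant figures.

998 km

Half-angle = 42.9°/2 = 21.45°.
Swath width ≈ 2h·tan(θ/2) = 2 × 1270 × tan(21.45°) = 998.0 km.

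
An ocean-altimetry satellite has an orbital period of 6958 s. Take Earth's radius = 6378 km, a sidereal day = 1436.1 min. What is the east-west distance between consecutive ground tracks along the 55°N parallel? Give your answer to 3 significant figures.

1860 km

Node shift per orbit = (6958.0/86166) × 360° = 29.07°.
Equatorial spacing = 29.07 × 111.3 km/° = 3236 km.
At 55° latitude, spacing = 3236 × cos(55°) = 1856 km.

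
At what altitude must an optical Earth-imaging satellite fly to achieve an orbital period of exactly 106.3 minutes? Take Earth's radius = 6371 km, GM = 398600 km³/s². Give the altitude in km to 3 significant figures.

1060 km

T = 106.3 min = 6378.0 s.
From T = 2π√(a³/μ): a = (μ T²/4π²)^(1/3) = (398600 × 6378.0² / 4π²)^(1/3) = 7433 km.
Altitude h = a − R = 7433 − 6371 = 1062 km.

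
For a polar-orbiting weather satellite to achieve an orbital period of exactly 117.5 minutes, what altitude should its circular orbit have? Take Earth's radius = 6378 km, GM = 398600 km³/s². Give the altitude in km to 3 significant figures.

1570 km

T = 117.5 min = 7050.0 s.
From T = 2π√(a³/μ): a = (μ T²/4π²)^(1/3) = (398600 × 7050.0² / 4π²)^(1/3) = 7947 km.
Altitude h = a − R = 7947 − 6378 = 1569 km.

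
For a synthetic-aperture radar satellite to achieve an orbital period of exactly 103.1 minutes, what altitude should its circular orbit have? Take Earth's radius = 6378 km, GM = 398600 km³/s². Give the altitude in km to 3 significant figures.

T = 103.1 min = 6186.0 s.
From T = 2π√(a³/μ): a = (μ T²/4π²)^(1/3) = (398600 × 6186.0² / 4π²)^(1/3) = 7283 km.
Altitude h = a − R = 7283 − 6378 = 905 km.

905 km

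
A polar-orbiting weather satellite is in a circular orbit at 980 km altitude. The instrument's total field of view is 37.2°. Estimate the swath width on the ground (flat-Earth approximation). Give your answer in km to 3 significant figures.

660 km

Half-angle = 37.2°/2 = 18.6°.
Swath width ≈ 2h·tan(θ/2) = 2 × 980 × tan(18.6°) = 659.6 km.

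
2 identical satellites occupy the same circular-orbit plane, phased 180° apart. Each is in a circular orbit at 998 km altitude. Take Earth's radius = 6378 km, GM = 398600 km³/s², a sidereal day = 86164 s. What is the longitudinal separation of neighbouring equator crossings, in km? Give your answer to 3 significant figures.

1470 km

Semi-major axis a = 6378 + 998 = 7376 km. Period T = 2π√(a³/μ) = 2π√(7376³/398600) = 6304.4 s = 105.07 min.
Single-satellite node shift = (6304.4/86164) × 360° = 26.34°.
With 2 satellites evenly phased, successive equator crossings are 26.34/2 = 13.170° apart.
That is 13.170 × 111.3 = 1466 km at the equator.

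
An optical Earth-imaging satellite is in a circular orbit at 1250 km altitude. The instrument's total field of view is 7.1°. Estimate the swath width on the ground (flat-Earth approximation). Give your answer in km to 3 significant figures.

Half-angle = 7.1°/2 = 3.55°.
Swath width ≈ 2h·tan(θ/2) = 2 × 1250 × tan(3.55°) = 155.1 km.

155 km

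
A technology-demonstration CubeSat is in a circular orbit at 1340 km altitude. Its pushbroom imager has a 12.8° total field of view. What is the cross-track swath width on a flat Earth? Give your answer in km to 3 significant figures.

301 km

Half-angle = 12.8°/2 = 6.4°.
Swath width ≈ 2h·tan(θ/2) = 2 × 1340 × tan(6.4°) = 300.6 km.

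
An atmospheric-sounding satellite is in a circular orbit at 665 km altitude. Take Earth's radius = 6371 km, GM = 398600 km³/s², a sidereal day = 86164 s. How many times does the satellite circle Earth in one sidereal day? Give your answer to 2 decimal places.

Semi-major axis a = 6371 + 665 = 7036 km. Period T = 2π√(a³/μ) = 2π√(7036³/398600) = 5873.5 s = 97.89 min.
Orbits per sidereal day = 86164 / 5873.5 = 14.670.

14.67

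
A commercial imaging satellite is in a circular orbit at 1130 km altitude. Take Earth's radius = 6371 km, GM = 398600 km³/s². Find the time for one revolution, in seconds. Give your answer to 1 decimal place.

6465.3 seconds

Semi-major axis a = 6371 + 1130 = 7501 km. Period T = 2π√(a³/μ) = 2π√(7501³/398600) = 6465.3 s = 107.76 min.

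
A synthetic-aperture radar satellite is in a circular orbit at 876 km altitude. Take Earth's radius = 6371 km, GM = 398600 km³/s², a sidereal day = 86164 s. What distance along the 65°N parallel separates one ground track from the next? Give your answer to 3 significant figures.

Semi-major axis a = 6371 + 876 = 7247 km. Period T = 2π√(a³/μ) = 2π√(7247³/398600) = 6139.7 s = 102.33 min.
Node shift per orbit = (6139.7/86164) × 360° = 25.65°.
Equatorial spacing = 25.65 × 111.2 km/° = 2852 km.
At 65° latitude, spacing = 2852 × cos(65°) = 1205 km.

1210 km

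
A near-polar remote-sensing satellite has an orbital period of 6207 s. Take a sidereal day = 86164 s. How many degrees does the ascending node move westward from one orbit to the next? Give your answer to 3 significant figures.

25.9°

During one orbit Earth rotates (6207.0 / 86164) × 360° = 25.93°.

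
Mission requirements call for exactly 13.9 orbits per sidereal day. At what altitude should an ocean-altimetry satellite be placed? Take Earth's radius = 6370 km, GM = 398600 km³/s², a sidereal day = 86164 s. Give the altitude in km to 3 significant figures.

923 km

Required period T = 86164 / 13.9 = 6198.8 s.
From T = 2π√(a³/μ): a = (μ T²/4π²)^(1/3) = (398600 × 6198.8² / 4π²)^(1/3) = 7293 km.
Altitude h = a − R = 7293 − 6370 = 923 km.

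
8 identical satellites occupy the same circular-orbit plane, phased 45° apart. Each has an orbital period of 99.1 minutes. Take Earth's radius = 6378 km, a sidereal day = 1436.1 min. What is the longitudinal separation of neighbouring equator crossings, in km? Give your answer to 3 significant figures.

T = 99.1 min = 5946.0 s.
Single-satellite node shift = (5946.0/86166) × 360° = 24.84°.
With 8 satellites evenly phased, successive equator crossings are 24.84/8 = 3.105° apart.
That is 3.105 × 111.3 = 346 km at the equator.

346 km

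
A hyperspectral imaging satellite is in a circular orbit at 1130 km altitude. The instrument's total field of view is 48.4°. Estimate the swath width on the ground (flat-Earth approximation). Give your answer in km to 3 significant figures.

1020 km

Half-angle = 48.4°/2 = 24.2°.
Swath width ≈ 2h·tan(θ/2) = 2 × 1130 × tan(24.2°) = 1015.7 km.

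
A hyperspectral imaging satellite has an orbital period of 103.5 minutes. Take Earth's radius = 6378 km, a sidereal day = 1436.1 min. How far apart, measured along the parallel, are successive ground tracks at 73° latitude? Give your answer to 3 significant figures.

T = 103.5 min = 6210.0 s.
Node shift per orbit = (6210.0/86166) × 360° = 25.95°.
Equatorial spacing = 25.95 × 111.3 km/° = 2888 km.
At 73° latitude, spacing = 2888 × cos(73°) = 844 km.

844 km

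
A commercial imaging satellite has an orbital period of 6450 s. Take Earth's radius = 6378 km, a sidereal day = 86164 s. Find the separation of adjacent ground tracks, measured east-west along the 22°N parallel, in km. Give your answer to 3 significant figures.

2780 km

Node shift per orbit = (6450.0/86164) × 360° = 26.95°.
Equatorial spacing = 26.95 × 111.3 km/° = 3000 km.
At 22° latitude, spacing = 3000 × cos(22°) = 2781 km.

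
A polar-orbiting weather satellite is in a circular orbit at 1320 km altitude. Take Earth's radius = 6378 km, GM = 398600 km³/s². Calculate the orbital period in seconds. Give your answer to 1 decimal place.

Semi-major axis a = 6378 + 1320 = 7698 km. Period T = 2π√(a³/μ) = 2π√(7698³/398600) = 6721.7 s = 112.03 min.

6721.7 seconds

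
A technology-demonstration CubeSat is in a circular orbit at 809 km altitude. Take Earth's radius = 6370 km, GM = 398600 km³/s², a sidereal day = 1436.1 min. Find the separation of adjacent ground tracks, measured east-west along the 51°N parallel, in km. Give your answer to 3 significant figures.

1770 km

Semi-major axis a = 6370 + 809 = 7179 km. Period T = 2π√(a³/μ) = 2π√(7179³/398600) = 6053.5 s = 100.89 min.
Node shift per orbit = (6053.5/86166) × 360° = 25.29°.
Equatorial spacing = 25.29 × 111.2 km/° = 2812 km.
At 51° latitude, spacing = 2812 × cos(51°) = 1770 km.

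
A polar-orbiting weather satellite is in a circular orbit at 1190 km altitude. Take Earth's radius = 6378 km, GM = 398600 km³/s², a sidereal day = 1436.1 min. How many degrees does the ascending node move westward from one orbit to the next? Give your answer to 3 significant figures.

Semi-major axis a = 6378 + 1190 = 7568 km. Period T = 2π√(a³/μ) = 2π√(7568³/398600) = 6552.1 s = 109.20 min.
During one orbit Earth rotates (6552.1 / 86166) × 360° = 27.37°.

27.4°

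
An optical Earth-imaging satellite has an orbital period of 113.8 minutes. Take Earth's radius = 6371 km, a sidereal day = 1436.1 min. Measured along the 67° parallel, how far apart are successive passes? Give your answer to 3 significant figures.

T = 113.8 min = 6828.0 s.
Node shift per orbit = (6828.0/86166) × 360° = 28.53°.
Equatorial spacing = 28.53 × 111.2 km/° = 3172 km.
At 67° latitude, spacing = 3172 × cos(67°) = 1239 km.

1240 km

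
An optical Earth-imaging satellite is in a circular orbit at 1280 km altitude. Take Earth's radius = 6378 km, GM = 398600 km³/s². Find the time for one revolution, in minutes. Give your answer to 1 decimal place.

Semi-major axis a = 6378 + 1280 = 7658 km. Period T = 2π√(a³/μ) = 2π√(7658³/398600) = 6669.4 s = 111.16 min.

111.2 min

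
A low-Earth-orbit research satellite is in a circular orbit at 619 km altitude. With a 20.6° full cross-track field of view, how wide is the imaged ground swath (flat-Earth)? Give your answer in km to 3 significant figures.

Half-angle = 20.6°/2 = 10.3°.
Swath width ≈ 2h·tan(θ/2) = 2 × 619 × tan(10.3°) = 225.0 km.

225 km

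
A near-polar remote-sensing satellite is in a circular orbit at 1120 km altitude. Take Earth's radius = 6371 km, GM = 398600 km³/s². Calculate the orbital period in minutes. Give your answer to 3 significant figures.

Semi-major axis a = 6371 + 1120 = 7491 km. Period T = 2π√(a³/μ) = 2π√(7491³/398600) = 6452.4 s = 107.54 min.

108 min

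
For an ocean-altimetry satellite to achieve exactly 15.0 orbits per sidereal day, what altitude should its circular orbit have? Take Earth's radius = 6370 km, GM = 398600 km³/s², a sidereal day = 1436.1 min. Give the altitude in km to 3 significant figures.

562 km

Required period T = 86166 / 15.0 = 5744.4 s.
From T = 2π√(a³/μ): a = (μ T²/4π²)^(1/3) = (398600 × 5744.4² / 4π²)^(1/3) = 6932 km.
Altitude h = a − R = 6932 − 6370 = 562 km.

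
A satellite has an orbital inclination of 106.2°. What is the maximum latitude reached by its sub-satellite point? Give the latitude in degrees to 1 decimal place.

73.8°

Retrograde orbit: the ground track reaches ±(180° − i) = ±(180 − 106.2) = ±73.8°.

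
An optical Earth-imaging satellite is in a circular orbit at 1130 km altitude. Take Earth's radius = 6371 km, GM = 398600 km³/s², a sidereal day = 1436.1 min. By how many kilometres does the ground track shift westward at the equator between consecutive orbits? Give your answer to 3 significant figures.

3000 km

Semi-major axis a = 6371 + 1130 = 7501 km. Period T = 2π√(a³/μ) = 2π√(7501³/398600) = 6465.3 s = 107.76 min.
During one orbit Earth rotates (6465.3 / 86166) × 360° = 27.01°.
At the equator that is 27.01° × (2π·6371/360) km/° = 27.01 × 111.2 = 3004 km.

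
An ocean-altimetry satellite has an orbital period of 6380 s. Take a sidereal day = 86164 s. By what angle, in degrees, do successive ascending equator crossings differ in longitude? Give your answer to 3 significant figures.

During one orbit Earth rotates (6380.0 / 86164) × 360° = 26.66°.

26.7°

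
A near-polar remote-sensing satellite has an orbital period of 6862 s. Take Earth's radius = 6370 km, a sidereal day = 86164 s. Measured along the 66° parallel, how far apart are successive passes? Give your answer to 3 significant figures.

Node shift per orbit = (6862.0/86164) × 360° = 28.67°.
Equatorial spacing = 28.67 × 111.2 km/° = 3187 km.
At 66° latitude, spacing = 3187 × cos(66°) = 1296 km.

1300 km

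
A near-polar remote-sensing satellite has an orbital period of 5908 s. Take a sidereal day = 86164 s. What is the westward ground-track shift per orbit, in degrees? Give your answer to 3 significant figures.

During one orbit Earth rotates (5908.0 / 86164) × 360° = 24.68°.

24.7°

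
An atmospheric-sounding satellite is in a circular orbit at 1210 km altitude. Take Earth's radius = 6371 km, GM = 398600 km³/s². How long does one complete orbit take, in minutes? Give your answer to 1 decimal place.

109.5 min

Semi-major axis a = 6371 + 1210 = 7581 km. Period T = 2π√(a³/μ) = 2π√(7581³/398600) = 6569.0 s = 109.48 min.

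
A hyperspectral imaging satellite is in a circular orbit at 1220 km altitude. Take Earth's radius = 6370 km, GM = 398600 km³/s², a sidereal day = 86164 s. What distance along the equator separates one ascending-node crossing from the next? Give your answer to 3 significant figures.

Semi-major axis a = 6370 + 1220 = 7590 km. Period T = 2π√(a³/μ) = 2π√(7590³/398600) = 6580.7 s = 109.68 min.
During one orbit Earth rotates (6580.7 / 86164) × 360° = 27.49°.
At the equator that is 27.49° × (2π·6370/360) km/° = 27.49 × 111.2 = 3057 km.

3060 km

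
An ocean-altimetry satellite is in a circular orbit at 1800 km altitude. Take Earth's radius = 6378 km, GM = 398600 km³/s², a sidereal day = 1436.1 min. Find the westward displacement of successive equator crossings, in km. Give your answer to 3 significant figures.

3420 km

Semi-major axis a = 6378 + 1800 = 8178 km. Period T = 2π√(a³/μ) = 2π√(8178³/398600) = 7360.1 s = 122.67 min.
During one orbit Earth rotates (7360.1 / 86166) × 360° = 30.75°.
At the equator that is 30.75° × (2π·6378/360) km/° = 30.75 × 111.3 = 3423 km.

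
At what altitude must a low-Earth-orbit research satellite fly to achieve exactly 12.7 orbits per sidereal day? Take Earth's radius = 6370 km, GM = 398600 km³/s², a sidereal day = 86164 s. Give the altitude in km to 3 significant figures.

Required period T = 86164 / 12.7 = 6784.6 s.
From T = 2π√(a³/μ): a = (μ T²/4π²)^(1/3) = (398600 × 6784.6² / 4π²)^(1/3) = 7746 km.
Altitude h = a − R = 7746 − 6370 = 1376 km.

1380 km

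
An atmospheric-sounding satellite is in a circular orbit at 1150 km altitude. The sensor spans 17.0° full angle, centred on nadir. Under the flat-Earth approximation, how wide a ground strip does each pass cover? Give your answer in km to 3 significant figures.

344 km

Half-angle = 17.0°/2 = 8.5°.
Swath width ≈ 2h·tan(θ/2) = 2 × 1150 × tan(8.5°) = 343.7 km.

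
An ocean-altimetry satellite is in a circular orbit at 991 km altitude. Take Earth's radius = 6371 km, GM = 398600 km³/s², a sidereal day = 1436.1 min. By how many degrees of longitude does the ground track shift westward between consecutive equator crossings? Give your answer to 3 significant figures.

26.3°

Semi-major axis a = 6371 + 991 = 7362 km. Period T = 2π√(a³/μ) = 2π√(7362³/398600) = 6286.4 s = 104.77 min.
During one orbit Earth rotates (6286.4 / 86166) × 360° = 26.26°.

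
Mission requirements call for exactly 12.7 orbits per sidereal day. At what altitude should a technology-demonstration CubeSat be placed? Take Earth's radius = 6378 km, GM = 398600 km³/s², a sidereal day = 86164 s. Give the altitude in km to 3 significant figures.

1370 km

Required period T = 86164 / 12.7 = 6784.6 s.
From T = 2π√(a³/μ): a = (μ T²/4π²)^(1/3) = (398600 × 6784.6² / 4π²)^(1/3) = 7746 km.
Altitude h = a − R = 7746 − 6378 = 1368 km.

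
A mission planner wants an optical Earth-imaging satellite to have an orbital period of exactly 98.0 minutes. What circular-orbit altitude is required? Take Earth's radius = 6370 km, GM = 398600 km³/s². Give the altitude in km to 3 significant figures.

T = 98.0 min = 5880.0 s.
From T = 2π√(a³/μ): a = (μ T²/4π²)^(1/3) = (398600 × 5880.0² / 4π²)^(1/3) = 7041 km.
Altitude h = a − R = 7041 − 6370 = 671 km.

671 km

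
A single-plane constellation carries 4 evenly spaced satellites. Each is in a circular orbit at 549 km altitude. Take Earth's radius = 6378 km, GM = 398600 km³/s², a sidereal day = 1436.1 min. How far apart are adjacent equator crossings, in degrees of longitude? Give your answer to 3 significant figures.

Semi-major axis a = 6378 + 549 = 6927 km. Period T = 2π√(a³/μ) = 2π√(6927³/398600) = 5737.6 s = 95.63 min.
Single-satellite node shift = (5737.6/86166) × 360° = 23.97°.
With 4 satellites evenly phased, successive equator crossings are 23.97/4 = 5.993° apart.

5.99°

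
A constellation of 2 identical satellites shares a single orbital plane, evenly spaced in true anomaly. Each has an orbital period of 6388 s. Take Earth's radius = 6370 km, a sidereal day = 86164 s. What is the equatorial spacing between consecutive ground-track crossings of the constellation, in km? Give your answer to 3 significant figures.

Single-satellite node shift = (6388.0/86164) × 360° = 26.69°.
With 2 satellites evenly phased, successive equator crossings are 26.69/2 = 13.345° apart.
That is 13.345 × 111.2 = 1484 km at the equator.

1480 km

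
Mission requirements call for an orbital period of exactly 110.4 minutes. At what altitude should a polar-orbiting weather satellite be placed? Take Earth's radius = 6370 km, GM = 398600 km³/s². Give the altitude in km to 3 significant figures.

1250 km

T = 110.4 min = 6624.0 s.
From T = 2π√(a³/μ): a = (μ T²/4π²)^(1/3) = (398600 × 6624.0² / 4π²)^(1/3) = 7623 km.
Altitude h = a − R = 7623 − 6370 = 1253 km.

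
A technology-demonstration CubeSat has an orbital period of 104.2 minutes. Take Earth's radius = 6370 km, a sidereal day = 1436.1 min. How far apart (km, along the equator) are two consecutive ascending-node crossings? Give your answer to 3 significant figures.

T = 104.2 min = 6252.0 s.
During one orbit Earth rotates (6252.0 / 86166) × 360° = 26.12°.
At the equator that is 26.12° × (2π·6370/360) km/° = 26.12 × 111.2 = 2904 km.

2900 km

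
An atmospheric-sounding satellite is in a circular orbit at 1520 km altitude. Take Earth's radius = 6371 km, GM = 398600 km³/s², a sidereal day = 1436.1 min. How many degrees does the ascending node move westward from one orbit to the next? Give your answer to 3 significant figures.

Semi-major axis a = 6371 + 1520 = 7891 km. Period T = 2π√(a³/μ) = 2π√(7891³/398600) = 6976.0 s = 116.27 min.
During one orbit Earth rotates (6976.0 / 86166) × 360° = 29.15°.

29.1°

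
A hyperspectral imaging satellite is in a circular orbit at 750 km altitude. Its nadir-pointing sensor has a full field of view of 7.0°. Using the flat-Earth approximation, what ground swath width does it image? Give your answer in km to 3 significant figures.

Half-angle = 7.0°/2 = 3.5°.
Swath width ≈ 2h·tan(θ/2) = 2 × 750 × tan(3.5°) = 91.7 km.

91.7 km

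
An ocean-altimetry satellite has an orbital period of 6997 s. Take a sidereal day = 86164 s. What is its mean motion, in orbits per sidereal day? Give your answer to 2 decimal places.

Orbits per sidereal day = 86164 / 6997.0 = 12.314.

12.31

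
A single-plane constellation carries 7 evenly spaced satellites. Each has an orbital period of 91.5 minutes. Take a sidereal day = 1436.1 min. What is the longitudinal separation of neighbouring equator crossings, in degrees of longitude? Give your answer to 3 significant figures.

3.28°

T = 91.5 min = 5490.0 s.
Single-satellite node shift = (5490.0/86166) × 360° = 22.94°.
With 7 satellites evenly phased, successive equator crossings are 22.94/7 = 3.277° apart.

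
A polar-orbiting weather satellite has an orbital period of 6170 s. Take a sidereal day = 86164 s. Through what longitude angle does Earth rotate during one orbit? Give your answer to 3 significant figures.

25.8°

During one orbit Earth rotates (6170.0 / 86164) × 360° = 25.78°.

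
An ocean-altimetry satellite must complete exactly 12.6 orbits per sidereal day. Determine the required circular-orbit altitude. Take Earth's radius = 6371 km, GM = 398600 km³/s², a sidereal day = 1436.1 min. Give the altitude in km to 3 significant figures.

1420 km

Required period T = 86166 / 12.6 = 6838.6 s.
From T = 2π√(a³/μ): a = (μ T²/4π²)^(1/3) = (398600 × 6838.6² / 4π²)^(1/3) = 7787 km.
Altitude h = a − R = 7787 − 6371 = 1416 km.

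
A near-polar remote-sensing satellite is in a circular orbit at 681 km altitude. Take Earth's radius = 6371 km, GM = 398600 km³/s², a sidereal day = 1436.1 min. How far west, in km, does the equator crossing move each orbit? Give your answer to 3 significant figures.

2740 km

Semi-major axis a = 6371 + 681 = 7052 km. Period T = 2π√(a³/μ) = 2π√(7052³/398600) = 5893.6 s = 98.23 min.
During one orbit Earth rotates (5893.6 / 86166) × 360° = 24.62°.
At the equator that is 24.62° × (2π·6371/360) km/° = 24.62 × 111.2 = 2738 km.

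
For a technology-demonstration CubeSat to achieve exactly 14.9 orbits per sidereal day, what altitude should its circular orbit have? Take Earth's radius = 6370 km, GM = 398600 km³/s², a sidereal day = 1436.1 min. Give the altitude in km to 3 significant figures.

Required period T = 86166 / 14.9 = 5783.0 s.
From T = 2π√(a³/μ): a = (μ T²/4π²)^(1/3) = (398600 × 5783.0² / 4π²)^(1/3) = 6963 km.
Altitude h = a − R = 6963 − 6370 = 593 km.

593 km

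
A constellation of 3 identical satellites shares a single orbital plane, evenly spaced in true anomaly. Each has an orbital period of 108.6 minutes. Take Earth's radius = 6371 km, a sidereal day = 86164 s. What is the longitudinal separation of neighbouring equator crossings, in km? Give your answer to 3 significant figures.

1010 km

T = 108.6 min = 6516.0 s.
Single-satellite node shift = (6516.0/86164) × 360° = 27.22°.
With 3 satellites evenly phased, successive equator crossings are 27.22/3 = 9.075° apart.
That is 9.075 × 111.2 = 1009 km at the equator.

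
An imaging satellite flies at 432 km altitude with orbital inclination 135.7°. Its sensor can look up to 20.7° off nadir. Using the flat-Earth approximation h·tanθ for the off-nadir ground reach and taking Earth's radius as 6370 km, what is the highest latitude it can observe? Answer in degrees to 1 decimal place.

45.8°

Retrograde orbit: the ground track reaches ±(180° − i) = ±(180 − 135.7) = ±44.3°.
Sensor half-swath on the ground ≈ 432·tan(20.7°) = 163 km = 1.47° of latitude.
Maximum observable latitude ≈ 44.3 + 1.47 = 45.8°.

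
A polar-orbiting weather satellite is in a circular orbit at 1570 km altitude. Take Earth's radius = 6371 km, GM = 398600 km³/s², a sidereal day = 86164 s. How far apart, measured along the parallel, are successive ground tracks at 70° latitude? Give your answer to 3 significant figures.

Semi-major axis a = 6371 + 1570 = 7941 km. Period T = 2π√(a³/μ) = 2π√(7941³/398600) = 7042.5 s = 117.37 min.
Node shift per orbit = (7042.5/86164) × 360° = 29.42°.
Equatorial spacing = 29.42 × 111.2 km/° = 3272 km.
At 70° latitude, spacing = 3272 × cos(70°) = 1119 km.

1120 km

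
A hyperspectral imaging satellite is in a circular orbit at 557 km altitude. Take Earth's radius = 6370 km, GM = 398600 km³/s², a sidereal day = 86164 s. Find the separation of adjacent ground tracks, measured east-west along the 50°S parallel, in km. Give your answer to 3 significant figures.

Semi-major axis a = 6370 + 557 = 6927 km. Period T = 2π√(a³/μ) = 2π√(6927³/398600) = 5737.6 s = 95.63 min.
Node shift per orbit = (5737.6/86164) × 360° = 23.97°.
Equatorial spacing = 23.97 × 111.2 km/° = 2665 km.
At 50° latitude, spacing = 2665 × cos(50°) = 1713 km.

1710 km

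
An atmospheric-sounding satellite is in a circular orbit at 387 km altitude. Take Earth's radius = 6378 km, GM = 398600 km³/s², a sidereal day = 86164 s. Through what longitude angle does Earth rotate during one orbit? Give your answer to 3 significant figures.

Semi-major axis a = 6378 + 387 = 6765 km. Period T = 2π√(a³/μ) = 2π√(6765³/398600) = 5537.5 s = 92.29 min.
During one orbit Earth rotates (5537.5 / 86164) × 360° = 23.14°.

23.1°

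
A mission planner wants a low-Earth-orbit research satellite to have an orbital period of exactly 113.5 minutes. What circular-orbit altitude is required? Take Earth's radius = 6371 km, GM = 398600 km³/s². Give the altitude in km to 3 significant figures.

1390 km

T = 113.5 min = 6810.0 s.
From T = 2π√(a³/μ): a = (μ T²/4π²)^(1/3) = (398600 × 6810.0² / 4π²)^(1/3) = 7765 km.
Altitude h = a − R = 7765 − 6371 = 1394 km.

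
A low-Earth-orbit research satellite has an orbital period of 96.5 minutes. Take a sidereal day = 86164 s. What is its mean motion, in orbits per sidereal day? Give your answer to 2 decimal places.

T = 96.5 min = 5790.0 s.
Orbits per sidereal day = 86164 / 5790.0 = 14.882.

14.88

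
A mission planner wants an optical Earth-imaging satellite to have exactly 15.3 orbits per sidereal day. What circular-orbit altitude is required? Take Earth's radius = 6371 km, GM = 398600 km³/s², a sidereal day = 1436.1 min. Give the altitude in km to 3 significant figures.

471 km

Required period T = 86166 / 15.3 = 5631.8 s.
From T = 2π√(a³/μ): a = (μ T²/4π²)^(1/3) = (398600 × 5631.8² / 4π²)^(1/3) = 6842 km.
Altitude h = a − R = 6842 − 6371 = 471 km.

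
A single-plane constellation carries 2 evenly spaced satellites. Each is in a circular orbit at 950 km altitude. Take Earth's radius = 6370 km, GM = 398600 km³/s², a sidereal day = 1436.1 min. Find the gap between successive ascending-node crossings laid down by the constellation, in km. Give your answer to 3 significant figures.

Semi-major axis a = 6370 + 950 = 7320 km. Period T = 2π√(a³/μ) = 2π√(7320³/398600) = 6232.7 s = 103.88 min.
Single-satellite node shift = (6232.7/86166) × 360° = 26.04°.
With 2 satellites evenly phased, successive equator crossings are 26.04/2 = 13.020° apart.
That is 13.020 × 111.2 = 1448 km at the equator.

1450 km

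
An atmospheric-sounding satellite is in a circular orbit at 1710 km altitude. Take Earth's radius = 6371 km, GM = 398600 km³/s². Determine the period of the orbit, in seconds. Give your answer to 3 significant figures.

Semi-major axis a = 6371 + 1710 = 8081 km. Period T = 2π√(a³/μ) = 2π√(8081³/398600) = 7229.5 s = 120.49 min.

7230 seconds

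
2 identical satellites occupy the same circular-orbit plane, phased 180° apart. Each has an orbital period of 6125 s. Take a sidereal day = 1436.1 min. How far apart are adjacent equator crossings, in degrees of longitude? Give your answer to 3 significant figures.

Single-satellite node shift = (6125.0/86166) × 360° = 25.59°.
With 2 satellites evenly phased, successive equator crossings are 25.59/2 = 12.795° apart.

12.8°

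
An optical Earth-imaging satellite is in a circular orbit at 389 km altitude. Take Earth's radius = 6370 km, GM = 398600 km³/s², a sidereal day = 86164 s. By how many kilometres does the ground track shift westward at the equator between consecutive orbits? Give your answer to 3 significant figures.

2570 km

Semi-major axis a = 6370 + 389 = 6759 km. Period T = 2π√(a³/μ) = 2π√(6759³/398600) = 5530.1 s = 92.17 min.
During one orbit Earth rotates (5530.1 / 86164) × 360° = 23.11°.
At the equator that is 23.11° × (2π·6370/360) km/° = 23.11 × 111.2 = 2569 km.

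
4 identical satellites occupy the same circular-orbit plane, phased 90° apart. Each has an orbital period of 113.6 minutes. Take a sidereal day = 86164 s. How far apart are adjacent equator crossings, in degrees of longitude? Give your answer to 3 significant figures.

7.12°

T = 113.6 min = 6816.0 s.
Single-satellite node shift = (6816.0/86164) × 360° = 28.48°.
With 4 satellites evenly phased, successive equator crossings are 28.48/4 = 7.119° apart.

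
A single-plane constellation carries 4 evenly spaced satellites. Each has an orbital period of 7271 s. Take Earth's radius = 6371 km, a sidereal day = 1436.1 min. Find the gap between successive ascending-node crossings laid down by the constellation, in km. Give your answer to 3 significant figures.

Single-satellite node shift = (7271.0/86166) × 360° = 30.38°.
With 4 satellites evenly phased, successive equator crossings are 30.38/4 = 7.595° apart.
That is 7.595 × 111.2 = 844 km at the equator.

844 km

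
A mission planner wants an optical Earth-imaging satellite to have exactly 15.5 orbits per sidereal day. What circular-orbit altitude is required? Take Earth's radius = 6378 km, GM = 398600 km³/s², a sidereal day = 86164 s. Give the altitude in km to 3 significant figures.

Required period T = 86164 / 15.5 = 5559.0 s.
From T = 2π√(a³/μ): a = (μ T²/4π²)^(1/3) = (398600 × 5559.0² / 4π²)^(1/3) = 6782 km.
Altitude h = a − R = 6782 − 6378 = 404 km.

404 km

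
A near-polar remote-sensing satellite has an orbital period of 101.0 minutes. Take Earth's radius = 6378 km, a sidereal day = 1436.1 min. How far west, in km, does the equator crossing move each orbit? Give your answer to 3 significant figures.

T = 101.0 min = 6060.0 s.
During one orbit Earth rotates (6060.0 / 86166) × 360° = 25.32°.
At the equator that is 25.32° × (2π·6378/360) km/° = 25.32 × 111.3 = 2818 km.

2820 km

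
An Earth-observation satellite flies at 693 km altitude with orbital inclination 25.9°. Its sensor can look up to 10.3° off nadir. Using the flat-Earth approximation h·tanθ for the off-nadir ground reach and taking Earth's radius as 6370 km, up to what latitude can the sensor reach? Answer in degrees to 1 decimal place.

For a prograde orbit the ground track reaches latitude ±i = ±25.9°.
Sensor half-swath on the ground ≈ 693·tan(10.3°) = 126 km = 1.13° of latitude.
Maximum observable latitude ≈ 25.9 + 1.13 = 27.0°.

27.0°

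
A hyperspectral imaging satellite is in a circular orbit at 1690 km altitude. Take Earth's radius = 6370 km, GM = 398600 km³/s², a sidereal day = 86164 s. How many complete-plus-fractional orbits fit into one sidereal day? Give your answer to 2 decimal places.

11.96

Semi-major axis a = 6370 + 1690 = 8060 km. Period T = 2π√(a³/μ) = 2π√(8060³/398600) = 7201.3 s = 120.02 min.
Orbits per sidereal day = 86164 / 7201.3 = 11.965.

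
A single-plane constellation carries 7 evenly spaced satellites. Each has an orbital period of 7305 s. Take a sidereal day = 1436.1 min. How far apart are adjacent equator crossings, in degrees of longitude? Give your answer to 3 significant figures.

Single-satellite node shift = (7305.0/86166) × 360° = 30.52°.
With 7 satellites evenly phased, successive equator crossings are 30.52/7 = 4.360° apart.

4.36°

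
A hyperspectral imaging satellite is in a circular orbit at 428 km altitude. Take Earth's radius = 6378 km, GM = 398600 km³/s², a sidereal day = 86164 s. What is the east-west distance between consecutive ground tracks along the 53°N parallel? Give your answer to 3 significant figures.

1560 km

Semi-major axis a = 6378 + 428 = 6806 km. Period T = 2π√(a³/μ) = 2π√(6806³/398600) = 5587.9 s = 93.13 min.
Node shift per orbit = (5587.9/86164) × 360° = 23.35°.
Equatorial spacing = 23.35 × 111.3 km/° = 2599 km.
At 53° latitude, spacing = 2599 × cos(53°) = 1564 km.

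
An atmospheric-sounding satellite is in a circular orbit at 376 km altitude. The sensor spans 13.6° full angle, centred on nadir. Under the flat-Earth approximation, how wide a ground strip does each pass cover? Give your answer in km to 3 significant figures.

89.7 km

Half-angle = 13.6°/2 = 6.8°.
Swath width ≈ 2h·tan(θ/2) = 2 × 376 × tan(6.8°) = 89.7 km.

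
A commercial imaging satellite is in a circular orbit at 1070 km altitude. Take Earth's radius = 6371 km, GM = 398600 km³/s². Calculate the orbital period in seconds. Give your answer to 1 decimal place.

6387.9 seconds

Semi-major axis a = 6371 + 1070 = 7441 km. Period T = 2π√(a³/μ) = 2π√(7441³/398600) = 6387.9 s = 106.47 min.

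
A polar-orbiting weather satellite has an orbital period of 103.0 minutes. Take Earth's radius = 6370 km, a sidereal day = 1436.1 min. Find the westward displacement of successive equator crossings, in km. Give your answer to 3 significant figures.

T = 103.0 min = 6180.0 s.
During one orbit Earth rotates (6180.0 / 86166) × 360° = 25.82°.
At the equator that is 25.82° × (2π·6370/360) km/° = 25.82 × 111.2 = 2871 km.

2870 km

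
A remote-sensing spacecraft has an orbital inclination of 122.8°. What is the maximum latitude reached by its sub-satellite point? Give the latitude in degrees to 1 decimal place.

Retrograde orbit: the ground track reaches ±(180° − i) = ±(180 − 122.8) = ±57.2°.

57.2°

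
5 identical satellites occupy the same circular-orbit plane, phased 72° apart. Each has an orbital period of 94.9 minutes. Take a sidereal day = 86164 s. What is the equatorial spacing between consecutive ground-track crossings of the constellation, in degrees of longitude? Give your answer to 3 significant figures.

T = 94.9 min = 5694.0 s.
Single-satellite node shift = (5694.0/86164) × 360° = 23.79°.
With 5 satellites evenly phased, successive equator crossings are 23.79/5 = 4.758° apart.

4.76°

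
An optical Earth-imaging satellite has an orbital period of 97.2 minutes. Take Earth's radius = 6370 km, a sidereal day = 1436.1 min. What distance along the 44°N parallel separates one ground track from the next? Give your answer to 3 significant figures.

1950 km

T = 97.2 min = 5832.0 s.
Node shift per orbit = (5832.0/86166) × 360° = 24.37°.
Equatorial spacing = 24.37 × 111.2 km/° = 2709 km.
At 44° latitude, spacing = 2709 × cos(44°) = 1949 km.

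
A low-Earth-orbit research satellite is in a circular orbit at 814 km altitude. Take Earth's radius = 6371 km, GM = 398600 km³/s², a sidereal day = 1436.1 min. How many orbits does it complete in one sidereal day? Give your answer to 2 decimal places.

14.22

Semi-major axis a = 6371 + 814 = 7185 km. Period T = 2π√(a³/μ) = 2π√(7185³/398600) = 6061.1 s = 101.02 min.
Orbits per sidereal day = 86166 / 6061.1 = 14.216.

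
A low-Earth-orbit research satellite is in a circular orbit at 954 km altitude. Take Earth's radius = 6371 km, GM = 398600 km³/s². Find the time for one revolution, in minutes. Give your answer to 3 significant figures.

104 min

Semi-major axis a = 6371 + 954 = 7325 km. Period T = 2π√(a³/μ) = 2π√(7325³/398600) = 6239.1 s = 103.99 min.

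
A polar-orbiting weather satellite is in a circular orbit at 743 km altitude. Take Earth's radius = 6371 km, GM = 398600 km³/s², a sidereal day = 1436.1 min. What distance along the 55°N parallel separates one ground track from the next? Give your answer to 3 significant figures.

1590 km

Semi-major axis a = 6371 + 743 = 7114 km. Period T = 2π√(a³/μ) = 2π√(7114³/398600) = 5971.5 s = 99.52 min.
Node shift per orbit = (5971.5/86166) × 360° = 24.95°.
Equatorial spacing = 24.95 × 111.2 km/° = 2774 km.
At 55° latitude, spacing = 2774 × cos(55°) = 1591 km.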